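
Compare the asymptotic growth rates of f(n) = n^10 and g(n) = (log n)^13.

f(n) = n^10 grows faster: any positive polynomial dominates any polylog.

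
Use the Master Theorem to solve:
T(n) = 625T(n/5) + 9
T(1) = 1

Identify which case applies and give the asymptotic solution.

a=625, b=5, f(n)=9.
log_5(625) = 4 > 0.
Since f(n) = O(n^0) is polynomially smaller than n^4, Case 1 applies.
T(n) = Theta(n^4).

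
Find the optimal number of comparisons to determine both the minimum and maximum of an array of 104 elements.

Naive approach: 206 comparisons (103 for max + 103 for min).
Optimal: Compare elements in pairs first (floor(n/2) = 52 comparisons), then find max among winners and min among losers (51 comparisons each).
Total: ceil(3n/2) - 2 = 154 comparisons. An adversary argument shows this is also a lower bound.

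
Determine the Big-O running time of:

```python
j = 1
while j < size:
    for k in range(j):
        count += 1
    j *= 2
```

Time complexity: O(n).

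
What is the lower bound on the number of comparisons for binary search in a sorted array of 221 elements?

With 221 possible positions, we need at least ceil(log_2(221)) = 8 comparisons. Each comparison splits the remaining candidates by at most half.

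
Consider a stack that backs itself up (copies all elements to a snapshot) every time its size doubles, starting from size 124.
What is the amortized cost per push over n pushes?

Backups occur at sizes 124, 248, 496, ..., copying 124 + 248 + 496 + ... <= 2n elements total (geometric series). Spread over n pushes, the amortized backup cost is O(1) per push.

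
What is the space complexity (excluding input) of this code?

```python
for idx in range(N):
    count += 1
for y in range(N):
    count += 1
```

Space complexity: O(1).
Only a constant amount of auxiliary storage is used; nothing grows with n.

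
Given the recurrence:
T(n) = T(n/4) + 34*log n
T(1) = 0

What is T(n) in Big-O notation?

Each of the log_4(n) levels adds O(log n). T(n) = O(log^2 n).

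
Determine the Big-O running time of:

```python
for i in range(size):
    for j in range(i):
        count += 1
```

Time complexity: O(n^2).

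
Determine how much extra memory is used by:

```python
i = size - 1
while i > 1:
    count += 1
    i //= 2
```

Space complexity: O(1).
Only a constant amount of auxiliary storage is used; nothing grows with n.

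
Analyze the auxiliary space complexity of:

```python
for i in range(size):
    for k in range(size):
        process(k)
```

Space complexity: O(1).
Only a constant amount of auxiliary storage is used; nothing grows with n.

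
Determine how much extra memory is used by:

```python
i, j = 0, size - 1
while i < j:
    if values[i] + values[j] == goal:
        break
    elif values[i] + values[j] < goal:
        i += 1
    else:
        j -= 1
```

Space complexity: O(1).
Only a constant amount of auxiliary storage is used; nothing grows with n.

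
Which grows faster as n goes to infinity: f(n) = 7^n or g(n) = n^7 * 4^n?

f(n) = 7^n grows faster: 7^n / (n^7 4^n) = (7/4)^n / n^7 -> infinity since 7/4 > 1.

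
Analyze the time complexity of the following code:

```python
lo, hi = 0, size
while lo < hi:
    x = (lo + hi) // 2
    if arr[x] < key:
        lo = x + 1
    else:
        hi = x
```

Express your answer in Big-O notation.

Time complexity: O(log n).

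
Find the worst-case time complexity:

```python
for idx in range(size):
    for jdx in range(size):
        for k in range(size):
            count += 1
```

Time complexity: O(n^3).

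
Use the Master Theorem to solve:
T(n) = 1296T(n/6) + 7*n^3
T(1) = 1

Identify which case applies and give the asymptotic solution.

a=1296, b=6, f(n)=7*n^3.
log_6(1296) = 4 > 3.
Since f(n) = O(n^3) is polynomially smaller than n^4, Case 1 applies.
T(n) = Theta(n^4).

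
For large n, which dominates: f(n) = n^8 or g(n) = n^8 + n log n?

f(n) = n^8 and g(n) = n^8 + n log n are Theta of each other: the lower-order n log n term is o(n^8); both are Theta(n^8).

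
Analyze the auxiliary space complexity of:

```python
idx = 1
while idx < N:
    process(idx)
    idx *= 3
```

Space complexity: O(1).
Only a constant amount of auxiliary storage is used; nothing grows with n.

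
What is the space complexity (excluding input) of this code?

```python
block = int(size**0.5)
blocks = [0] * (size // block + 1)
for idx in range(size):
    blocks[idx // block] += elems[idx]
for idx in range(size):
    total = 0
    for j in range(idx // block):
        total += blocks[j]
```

Space complexity: O(sqrt(n)).
Storage scales with sqrt(n).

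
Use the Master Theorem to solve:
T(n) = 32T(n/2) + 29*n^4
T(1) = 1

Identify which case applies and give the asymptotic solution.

a=32, b=2, f(n)=29*n^4.
log_2(32) = 5 > 4.
Since f(n) = O(n^4) is polynomially smaller than n^5, Case 1 applies.
T(n) = Theta(n^5).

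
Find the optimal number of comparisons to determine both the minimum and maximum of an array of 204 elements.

Naive approach: 406 comparisons (203 for max + 203 for min).
Optimal: Compare elements in pairs first (floor(n/2) = 102 comparisons), then find max among winners and min among losers (101 comparisons each).
Total: ceil(3n/2) - 2 = 304 comparisons. An adversary argument shows this is also a lower bound.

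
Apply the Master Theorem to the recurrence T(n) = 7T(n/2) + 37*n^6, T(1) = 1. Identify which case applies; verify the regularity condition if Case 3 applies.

a=7, b=2, f(n)=37*n^6.
log_2(7) = 2.807 < 6.
f(n) = Omega(n^(2.807+epsilon)) for some epsilon > 0, so Case 3 is the candidate.
Regularity: a*f(n/b) = 7*37*(n/2)^6 = (7/64)*37*n^6 <= c*f(n) with c = 7/64 < 1. Satisfied.
Case 3: T(n) = Theta(n^6).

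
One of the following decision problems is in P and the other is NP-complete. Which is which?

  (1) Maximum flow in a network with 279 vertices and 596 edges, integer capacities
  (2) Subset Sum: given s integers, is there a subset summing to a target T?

(1) is P: Edmonds-Karp / push-relabel run in polynomial time.
(2) is NP-complete: one of Karp's 21 NP-complete problems.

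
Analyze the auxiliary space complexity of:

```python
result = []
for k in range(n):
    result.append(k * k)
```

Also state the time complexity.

Space complexity: O(n).
Auxiliary storage grows linearly with the input size n in the worst case.
Time complexity: O(n).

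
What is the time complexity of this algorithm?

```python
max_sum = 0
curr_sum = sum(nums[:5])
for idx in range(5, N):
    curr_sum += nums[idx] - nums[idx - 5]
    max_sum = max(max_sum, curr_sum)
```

Time complexity: O(n).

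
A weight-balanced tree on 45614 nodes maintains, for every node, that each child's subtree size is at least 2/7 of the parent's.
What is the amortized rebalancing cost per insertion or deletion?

With balance ratio 2/7, tree height is O(log_{7/2}(45614)) = O(log n). A rebalance at a node of size s costs O(s) but requires Omega(s) updates in that subtree to retrigger. Summed over the O(log n) ancestors of the touched leaf, amortized rebalancing is O(log n).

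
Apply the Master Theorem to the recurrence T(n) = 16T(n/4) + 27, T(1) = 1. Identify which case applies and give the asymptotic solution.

a=16, b=4, f(n)=27.
log_4(16) = 2 > 0.
Since f(n) = O(n^0) is polynomially smaller than n^2, Case 1 applies.
T(n) = Theta(n^2).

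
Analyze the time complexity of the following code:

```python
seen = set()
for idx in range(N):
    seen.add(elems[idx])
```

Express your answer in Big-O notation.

Time complexity: O(n).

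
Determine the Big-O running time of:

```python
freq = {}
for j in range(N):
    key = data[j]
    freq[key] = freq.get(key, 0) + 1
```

Time complexity: O(n).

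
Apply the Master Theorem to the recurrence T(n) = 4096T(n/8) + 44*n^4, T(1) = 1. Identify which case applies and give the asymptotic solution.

a=4096, b=8, f(n)=44*n^4.
log_8(4096) = 4, so n^(log_b(a)) = n^4.
f(n) = Theta(n^4), so Case 2 applies.
T(n) = Theta(n^4 log n).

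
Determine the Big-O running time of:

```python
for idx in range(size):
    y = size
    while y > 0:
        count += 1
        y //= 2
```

Time complexity: O(n log n).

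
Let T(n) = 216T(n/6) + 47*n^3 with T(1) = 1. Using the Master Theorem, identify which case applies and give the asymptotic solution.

a=216, b=6, f(n)=47*n^3.
log_6(216) = 3, so n^(log_b(a)) = n^3.
f(n) = Theta(n^3), so Case 2 applies.
T(n) = Theta(n^3 log n).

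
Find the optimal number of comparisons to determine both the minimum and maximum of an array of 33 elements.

Naive approach: 64 comparisons (32 for max + 32 for min).
Optimal: Compare elements in pairs first (floor(n/2) = 16 comparisons), then find max among winners and min among losers (16 comparisons each).
Total: ceil(3n/2) - 2 = 48 comparisons. An adversary argument shows this is also a lower bound.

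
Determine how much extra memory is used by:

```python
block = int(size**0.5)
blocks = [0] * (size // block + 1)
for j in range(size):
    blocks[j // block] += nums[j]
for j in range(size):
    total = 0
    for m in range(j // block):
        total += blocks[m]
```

Space complexity: O(sqrt(n)).
Storage scales with sqrt(n).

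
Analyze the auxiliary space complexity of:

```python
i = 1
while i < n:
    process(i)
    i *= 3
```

Space complexity: O(1).
Only a constant amount of auxiliary storage is used; nothing grows with n.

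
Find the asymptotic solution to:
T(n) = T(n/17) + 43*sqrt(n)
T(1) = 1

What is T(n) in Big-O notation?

Each level contributes sqrt(n/17^k). Geometric series with ratio 1/sqrt(17) < 1 sums to O(sqrt(n)).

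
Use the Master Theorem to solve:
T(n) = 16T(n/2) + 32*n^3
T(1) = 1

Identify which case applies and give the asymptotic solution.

a=16, b=2, f(n)=32*n^3.
log_2(16) = 4 > 3.
Since f(n) = O(n^3) is polynomially smaller than n^4, Case 1 applies.
T(n) = Theta(n^4).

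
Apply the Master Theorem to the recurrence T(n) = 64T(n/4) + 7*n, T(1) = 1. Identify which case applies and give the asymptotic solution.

a=64, b=4, f(n)=7*n.
log_4(64) = 3 > 1.
Since f(n) = O(n^1) is polynomially smaller than n^3, Case 1 applies.
T(n) = Theta(n^3).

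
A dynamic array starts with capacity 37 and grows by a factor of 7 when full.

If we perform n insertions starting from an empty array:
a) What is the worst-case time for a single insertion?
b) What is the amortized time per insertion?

(a) Worst-case single insertion: O(n) -- when the array is full at capacity c, the resize copies all c elements, and c can be Theta(n).
(b) Resizes happen at sizes 37, 259, 1813, ... Total copy cost for n insertions: 37 + 259 + ... = O(n) (geometric series with ratio 1/7). Amortized cost per insertion: O(n)/n = O(1).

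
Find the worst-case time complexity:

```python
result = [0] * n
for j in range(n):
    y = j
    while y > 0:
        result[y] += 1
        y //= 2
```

Time complexity: O(n log n).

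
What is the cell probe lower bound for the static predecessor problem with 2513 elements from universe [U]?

The Patrascu-Thorup lower bound shows any data structure on n = 2513 elements using O(n * polylog(n)) space requires Omega(log log U) query time. van Emde Boas trees achieve O(log log U) with O(U) space.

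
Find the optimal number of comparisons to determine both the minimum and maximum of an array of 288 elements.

Naive approach: 574 comparisons (287 for max + 287 for min).
Optimal: Compare elements in pairs first (floor(n/2) = 144 comparisons), then find max among winners and min among losers (143 comparisons each).
Total: ceil(3n/2) - 2 = 430 comparisons. An adversary argument shows this is also a lower bound.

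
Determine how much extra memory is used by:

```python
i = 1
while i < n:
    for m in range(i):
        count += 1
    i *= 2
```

Space complexity: O(1).
Only a constant amount of auxiliary storage is used; nothing grows with n.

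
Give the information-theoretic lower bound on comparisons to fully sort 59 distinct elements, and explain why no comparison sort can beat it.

A comparison sort is a binary decision tree whose leaves are the 59! = 138683118545689835737939019720389406345902876772687432540821294940160000000000000 possible output permutations. A binary tree with L leaves has height >= ceil(log_2(L)). So any comparison sort needs >= ceil(log_2(59!)) = 267 comparisons in the worst case.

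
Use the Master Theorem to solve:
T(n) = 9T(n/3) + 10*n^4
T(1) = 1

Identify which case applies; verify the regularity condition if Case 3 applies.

a=9, b=3, f(n)=10*n^4.
log_3(9) = 2 < 4.
f(n) = Omega(n^(2+epsilon)) for some epsilon > 0, so Case 3 is the candidate.
Regularity: a*f(n/b) = 9*10*(n/3)^4 = (9/81)*10*n^4 <= c*f(n) with c = 9/81 < 1. Satisfied.
Case 3: T(n) = Theta(n^4).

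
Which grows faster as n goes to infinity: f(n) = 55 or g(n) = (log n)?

g(n) = (log n) grows faster: any unbounded function dominates a constant.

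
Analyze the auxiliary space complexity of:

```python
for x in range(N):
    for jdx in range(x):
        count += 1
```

Space complexity: O(1).
Only a constant amount of auxiliary storage is used; nothing grows with n.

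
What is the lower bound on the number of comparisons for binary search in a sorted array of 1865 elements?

With 1865 possible positions, we need at least ceil(log_2(1865)) = 11 comparisons. Each comparison splits the remaining candidates by at most half.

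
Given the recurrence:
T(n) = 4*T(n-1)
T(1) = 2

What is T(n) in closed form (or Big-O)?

Each step multiplies by 4. T(n) = T(1)*4^(n-1) = 2*4^(n-1).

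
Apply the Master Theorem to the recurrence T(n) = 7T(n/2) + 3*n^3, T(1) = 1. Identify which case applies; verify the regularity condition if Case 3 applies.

a=7, b=2, f(n)=3*n^3.
log_2(7) = 2.807 < 3.
f(n) = Omega(n^(2.807+epsilon)) for some epsilon > 0, so Case 3 is the candidate.
Regularity: a*f(n/b) = 7*3*(n/2)^3 = (7/8)*3*n^3 <= c*f(n) with c = 7/8 < 1. Satisfied.
Case 3: T(n) = Theta(n^3).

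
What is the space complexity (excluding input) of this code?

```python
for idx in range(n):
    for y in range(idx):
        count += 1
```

Space complexity: O(1).
Only a constant amount of auxiliary storage is used; nothing grows with n.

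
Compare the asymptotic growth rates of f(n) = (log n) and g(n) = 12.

f(n) = (log n) grows faster: any unbounded function dominates a constant.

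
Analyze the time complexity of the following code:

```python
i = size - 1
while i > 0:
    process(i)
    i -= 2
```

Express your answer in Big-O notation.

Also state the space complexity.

Time complexity: O(n).
Space complexity: O(1).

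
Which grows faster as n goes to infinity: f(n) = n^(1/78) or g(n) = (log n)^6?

f(n) = n^(1/78) grows faster: any positive power of n dominates any polylog.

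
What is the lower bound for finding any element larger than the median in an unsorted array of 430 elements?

To find an element larger than the median of 430 elements, we must see Omega(n) elements. Without seeing enough elements, an adversary can make any unseen element the median.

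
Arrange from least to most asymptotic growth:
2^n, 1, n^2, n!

Ordered by growth rate: 1 < n^2 < 2^n < n!.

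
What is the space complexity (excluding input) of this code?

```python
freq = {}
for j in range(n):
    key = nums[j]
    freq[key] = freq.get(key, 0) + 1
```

Space complexity: O(n).
Auxiliary storage grows linearly with the input size n in the worst case.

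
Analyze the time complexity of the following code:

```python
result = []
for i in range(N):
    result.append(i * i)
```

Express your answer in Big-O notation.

Time complexity: O(n).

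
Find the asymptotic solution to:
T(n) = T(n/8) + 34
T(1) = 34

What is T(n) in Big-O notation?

Each step divides n by 8 and adds 34. After log_8(n) steps, T(n) = O(log n).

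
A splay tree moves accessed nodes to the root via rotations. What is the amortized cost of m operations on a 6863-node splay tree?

Using a potential function Phi = sum of log(size of subtree) for each node, each splay operation has amortized cost O(log n) where n = 6863. Bad individual operations (O(n)) are offset by decreased potential.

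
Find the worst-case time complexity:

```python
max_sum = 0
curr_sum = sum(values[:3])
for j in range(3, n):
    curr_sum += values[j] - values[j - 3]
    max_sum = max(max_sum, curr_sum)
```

Time complexity: O(n).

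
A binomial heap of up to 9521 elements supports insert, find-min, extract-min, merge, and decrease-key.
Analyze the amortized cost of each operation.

A binomial heap with n <= 9521 elements has at most floor(log_2 9521) + 1 = 14 trees. Using potential Phi = number of trees: Insert adds one tree, but cascading merges reduce count -- amortized O(1). Find-min reads the cached minimum pointer: O(1). Extract-min creates O(log n) new trees: O(log n). Merge combines tree lists: O(log n). Decrease-key sifts the element up its tree of height <= log n: O(log n).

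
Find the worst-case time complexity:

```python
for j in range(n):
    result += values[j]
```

Time complexity: O(n).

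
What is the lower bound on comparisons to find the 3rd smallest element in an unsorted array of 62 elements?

Finding the 3rd smallest of 62 elements requires Omega(n) comparisons. Every element must participate in at least one comparison; otherwise it could be the 3rd smallest.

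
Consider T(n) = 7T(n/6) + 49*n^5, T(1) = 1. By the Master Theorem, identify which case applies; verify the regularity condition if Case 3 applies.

a=7, b=6, f(n)=49*n^5.
log_6(7) = 1.086 < 5.
f(n) = Omega(n^(1.086+epsilon)) for some epsilon > 0, so Case 3 is the candidate.
Regularity: a*f(n/b) = 7*49*(n/6)^5 = (7/7776)*49*n^5 <= c*f(n) with c = 7/7776 < 1. Satisfied.
Case 3: T(n) = Theta(n^5).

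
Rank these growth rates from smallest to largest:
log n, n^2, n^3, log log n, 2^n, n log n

Ordered by growth rate: log log n < log n < n log n < n^2 < n^3 < 2^n.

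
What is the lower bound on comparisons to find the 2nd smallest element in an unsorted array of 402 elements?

Finding the 2nd smallest of 402 elements requires Omega(n) comparisons. Every element must participate in at least one comparison; otherwise it could be the 2nd smallest.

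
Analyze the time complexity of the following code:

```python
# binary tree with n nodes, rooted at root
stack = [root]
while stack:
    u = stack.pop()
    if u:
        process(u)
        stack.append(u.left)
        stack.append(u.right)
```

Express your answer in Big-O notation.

Time complexity: O(n).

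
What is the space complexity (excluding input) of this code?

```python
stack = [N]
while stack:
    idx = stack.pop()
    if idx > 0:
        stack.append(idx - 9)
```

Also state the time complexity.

Space complexity: O(1).
Only a constant amount of auxiliary storage is used; nothing grows with n.
Time complexity: O(n).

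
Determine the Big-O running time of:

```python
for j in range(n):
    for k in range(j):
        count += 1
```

Time complexity: O(n^2).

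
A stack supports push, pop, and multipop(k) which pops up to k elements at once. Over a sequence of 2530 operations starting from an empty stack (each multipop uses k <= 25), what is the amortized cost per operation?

Each element is pushed exactly once and popped at most once (whether by pop or as part of a multipop). So the total number of individual pops over the whole sequence is at most the number of pushes, which is at most 2530. Total work <= 2 * 2530, hence O(1) amortized per operation.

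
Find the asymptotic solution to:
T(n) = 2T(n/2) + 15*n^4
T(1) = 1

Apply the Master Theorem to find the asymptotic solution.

a=2, b=2, f(n)=15*n^4. log_2(2) = 1 < 4. Case 3: T(n) = O(n^4).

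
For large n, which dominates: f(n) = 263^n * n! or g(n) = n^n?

f(n) = 263^n * n! grows faster: by Stirling n! ~ sqrt(2 pi n)(n/e)^n, so 263^n n! / n^n ~ (263/e)^n sqrt(2 pi n) -> infinity since 263/e > 1.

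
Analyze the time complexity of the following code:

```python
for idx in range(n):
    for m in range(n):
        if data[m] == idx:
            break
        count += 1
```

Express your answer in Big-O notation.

Time complexity: O(n^2).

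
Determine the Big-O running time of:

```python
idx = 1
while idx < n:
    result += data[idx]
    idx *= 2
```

Time complexity: O(log n).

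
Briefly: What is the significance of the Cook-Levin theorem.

The Cook-Levin theorem proves that SAT is NP-complete. It was the first problem shown to be NP-complete, establishing the foundation for proving other problems NP-complete via reductions from SAT.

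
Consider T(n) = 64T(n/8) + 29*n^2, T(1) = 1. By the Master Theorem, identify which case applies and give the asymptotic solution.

a=64, b=8, f(n)=29*n^2.
log_8(64) = 2, so n^(log_b(a)) = n^2.
f(n) = Theta(n^2), so Case 2 applies.
T(n) = Theta(n^2 log n).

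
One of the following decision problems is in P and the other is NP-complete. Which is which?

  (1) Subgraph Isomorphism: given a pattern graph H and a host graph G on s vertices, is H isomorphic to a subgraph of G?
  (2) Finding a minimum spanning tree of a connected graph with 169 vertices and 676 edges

(1) is NP-complete: generalizes Clique and Hamiltonian Path (pattern size is part of the input).
(2) is P: Kruskal's / Prim's algorithms run in polynomial time.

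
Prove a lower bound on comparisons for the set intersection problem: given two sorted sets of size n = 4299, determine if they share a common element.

For two sorted arrays of size n = 4299, any correct algorithm must examine Omega(n) elements. If fewer are examined, an adversary places a common element in an unexamined gap. A merge-based scan achieves O(n), so the bound is tight.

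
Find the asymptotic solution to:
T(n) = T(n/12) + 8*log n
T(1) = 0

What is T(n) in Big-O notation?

Each of the log_12(n) levels adds O(log n). T(n) = O(log^2 n).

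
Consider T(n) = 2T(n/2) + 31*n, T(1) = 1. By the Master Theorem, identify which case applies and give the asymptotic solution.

a=2, b=2, f(n)=31*n.
log_2(2) = 1, so n^(log_b(a)) = n.
f(n) = Theta(n), so Case 2 applies.
T(n) = Theta(n log n).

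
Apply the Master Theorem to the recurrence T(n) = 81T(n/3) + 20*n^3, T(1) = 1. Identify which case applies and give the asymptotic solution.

a=81, b=3, f(n)=20*n^3.
log_3(81) = 4 > 3.
Since f(n) = O(n^3) is polynomially smaller than n^4, Case 1 applies.
T(n) = Theta(n^4).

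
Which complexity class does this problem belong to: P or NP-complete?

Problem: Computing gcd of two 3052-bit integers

This problem is in P: the Euclidean algorithm runs in polynomial time in the bit-length.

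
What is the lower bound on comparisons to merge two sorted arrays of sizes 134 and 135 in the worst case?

Adversary: with |134 - 135| <= 1 the inputs can be fully interleaved so that every adjacent pair in the merged output comes from different arrays. Then each of the 268 adjacent pairs must be directly compared, or the algorithm cannot determine their relative order. Standard merge meets this bound.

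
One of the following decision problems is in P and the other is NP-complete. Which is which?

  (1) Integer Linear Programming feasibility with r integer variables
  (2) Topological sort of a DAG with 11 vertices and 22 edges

(1) is NP-complete: ILP feasibility is NP-complete (LP relaxation is in P).
(2) is P: DFS-based topological sort runs in O(V+E).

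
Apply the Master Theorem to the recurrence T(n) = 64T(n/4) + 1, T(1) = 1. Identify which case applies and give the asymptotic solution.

a=64, b=4, f(n)=1.
log_4(64) = 3 > 0.
Since f(n) = O(n^0) is polynomially smaller than n^3, Case 1 applies.
T(n) = Theta(n^3).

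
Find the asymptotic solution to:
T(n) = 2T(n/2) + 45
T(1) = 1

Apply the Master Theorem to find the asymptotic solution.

a=2, b=2, f(n)=45. log_2(2) = 1. Case 1 of Master Theorem: T(n) = O(n^1).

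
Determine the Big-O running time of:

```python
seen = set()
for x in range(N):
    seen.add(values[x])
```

Time complexity: O(n).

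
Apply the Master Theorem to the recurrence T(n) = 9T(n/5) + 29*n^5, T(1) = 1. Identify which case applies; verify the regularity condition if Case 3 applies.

a=9, b=5, f(n)=29*n^5.
log_5(9) = 1.365 < 5.
f(n) = Omega(n^(1.365+epsilon)) for some epsilon > 0, so Case 3 is the candidate.
Regularity: a*f(n/b) = 9*29*(n/5)^5 = (9/3125)*29*n^5 <= c*f(n) with c = 9/3125 < 1. Satisfied.
Case 3: T(n) = Theta(n^5).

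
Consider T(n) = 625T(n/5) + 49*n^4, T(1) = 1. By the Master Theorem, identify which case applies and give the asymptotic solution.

a=625, b=5, f(n)=49*n^4.
log_5(625) = 4, so n^(log_b(a)) = n^4.
f(n) = Theta(n^4), so Case 2 applies.
T(n) = Theta(n^4 log n).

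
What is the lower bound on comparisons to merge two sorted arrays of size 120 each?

To merge two sorted arrays of size 120, we need at least 239 comparisons in the worst case. An adversary can force every element to be compared.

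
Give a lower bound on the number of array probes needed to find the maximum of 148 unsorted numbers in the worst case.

Adversary: any unprobed cell could hold a value larger than everything seen so far. If fewer than 148 cells are probed, the adversary places the max in an unprobed cell. So all 148 cells must be examined; together with 148-1 comparisons this is tight.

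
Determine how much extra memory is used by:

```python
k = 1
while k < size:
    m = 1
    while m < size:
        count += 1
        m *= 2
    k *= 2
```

Space complexity: O(1).
Only a constant amount of auxiliary storage is used; nothing grows with n.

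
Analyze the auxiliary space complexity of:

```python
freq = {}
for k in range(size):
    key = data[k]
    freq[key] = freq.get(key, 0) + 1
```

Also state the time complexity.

Space complexity: O(n).
Auxiliary storage grows linearly with the input size n in the worst case.
Time complexity: O(n).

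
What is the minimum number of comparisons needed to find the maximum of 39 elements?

Finding the maximum requires 38 comparisons. Each comparison eliminates exactly one candidate. With 39 candidates, we need 38 eliminations.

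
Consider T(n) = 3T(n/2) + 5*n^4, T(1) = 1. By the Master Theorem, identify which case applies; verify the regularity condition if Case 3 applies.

a=3, b=2, f(n)=5*n^4.
log_2(3) = 1.585 < 4.
f(n) = Omega(n^(1.585+epsilon)) for some epsilon > 0, so Case 3 is the candidate.
Regularity: a*f(n/b) = 3*5*(n/2)^4 = (3/16)*5*n^4 <= c*f(n) with c = 3/16 < 1. Satisfied.
Case 3: T(n) = Theta(n^4).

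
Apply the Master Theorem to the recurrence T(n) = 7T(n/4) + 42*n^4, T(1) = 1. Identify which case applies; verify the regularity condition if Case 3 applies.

a=7, b=4, f(n)=42*n^4.
log_4(7) = 1.404 < 4.
f(n) = Omega(n^(1.404+epsilon)) for some epsilon > 0, so Case 3 is the candidate.
Regularity: a*f(n/b) = 7*42*(n/4)^4 = (7/256)*42*n^4 <= c*f(n) with c = 7/256 < 1. Satisfied.
Case 3: T(n) = Theta(n^4).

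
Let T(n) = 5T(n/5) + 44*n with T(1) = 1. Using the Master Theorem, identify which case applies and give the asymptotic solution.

a=5, b=5, f(n)=44*n.
log_5(5) = 1, so n^(log_b(a)) = n.
f(n) = Theta(n), so Case 2 applies.
T(n) = Theta(n log n).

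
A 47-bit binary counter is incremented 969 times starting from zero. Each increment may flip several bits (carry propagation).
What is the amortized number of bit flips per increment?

Bit i flips on every 2^i-th increment, so over 969 increments bit i flips floor(969/2^i) times. Summing over i: total flips < 2 * 969. Amortized: < 2 = O(1) per increment.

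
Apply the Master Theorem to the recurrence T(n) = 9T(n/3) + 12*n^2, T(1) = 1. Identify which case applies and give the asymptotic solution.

a=9, b=3, f(n)=12*n^2.
log_3(9) = 2, so n^(log_b(a)) = n^2.
f(n) = Theta(n^2), so Case 2 applies.
T(n) = Theta(n^2 log n).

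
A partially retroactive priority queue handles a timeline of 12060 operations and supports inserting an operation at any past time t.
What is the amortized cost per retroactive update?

Partially retroactive priority queues (Demaine-Iacono-Langerman) allow updates at past times with queries only at the present. With a balanced BST over the m = 12060 timeline events tracking bridges, each retroactive insert or delete is O(log m) amortized.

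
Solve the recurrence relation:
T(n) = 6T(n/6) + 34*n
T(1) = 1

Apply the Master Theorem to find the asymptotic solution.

a=6, b=6, f(n)=34*n. log_6(6) = 1. Case 2: T(n) = O(n log n).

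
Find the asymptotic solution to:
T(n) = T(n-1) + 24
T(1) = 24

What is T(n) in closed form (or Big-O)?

Unrolling: T(n) = T(n-1) + 24 = T(n-2) + 2*24 = ... = T(1) + (n-1)*24 = 24 + (n-1)*24 = 24n.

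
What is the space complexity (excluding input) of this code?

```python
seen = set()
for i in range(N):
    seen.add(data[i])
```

Space complexity: O(n).
Auxiliary storage grows linearly with the input size n in the worst case.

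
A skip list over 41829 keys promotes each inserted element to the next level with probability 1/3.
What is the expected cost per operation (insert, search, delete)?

Expected number of levels is O(log_3(41829)) = O(log n). A search visits O(1) expected nodes per level over O(log n) levels. Insert/delete are a search plus O(1) pointer updates per level. Expected O(log n) per operation.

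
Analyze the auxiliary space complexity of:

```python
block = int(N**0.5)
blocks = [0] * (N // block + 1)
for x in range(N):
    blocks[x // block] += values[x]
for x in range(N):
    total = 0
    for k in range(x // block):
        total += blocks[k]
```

Space complexity: O(sqrt(n)).
Storage scales with sqrt(n).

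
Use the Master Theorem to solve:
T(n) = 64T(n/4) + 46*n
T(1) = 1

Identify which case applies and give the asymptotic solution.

a=64, b=4, f(n)=46*n.
log_4(64) = 3 > 1.
Since f(n) = O(n^1) is polynomially smaller than n^3, Case 1 applies.
T(n) = Theta(n^3).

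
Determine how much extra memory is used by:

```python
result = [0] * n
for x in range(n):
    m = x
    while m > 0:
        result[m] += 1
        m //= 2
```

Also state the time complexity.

Space complexity: O(n).
Auxiliary storage grows linearly with the input size n in the worst case.
Time complexity: O(n log n).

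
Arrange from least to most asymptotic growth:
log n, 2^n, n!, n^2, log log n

Ordered by growth rate: log log n < log n < n^2 < 2^n < n!.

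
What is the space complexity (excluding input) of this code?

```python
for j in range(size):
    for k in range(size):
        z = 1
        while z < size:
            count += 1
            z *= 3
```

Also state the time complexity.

Space complexity: O(1).
Only a constant amount of auxiliary storage is used; nothing grows with n.
Time complexity: O(n^2 log n).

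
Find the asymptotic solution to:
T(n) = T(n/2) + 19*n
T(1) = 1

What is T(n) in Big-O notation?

Geometric series: 19*n*(1 + 1/2 + 1/2^2 + ...) = O(n). T(n) = O(n).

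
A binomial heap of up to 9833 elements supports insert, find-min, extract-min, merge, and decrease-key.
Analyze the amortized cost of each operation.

A binomial heap with n <= 9833 elements has at most floor(log_2 9833) + 1 = 14 trees. Using potential Phi = number of trees: Insert adds one tree, but cascading merges reduce count -- amortized O(1). Find-min reads the cached minimum pointer: O(1). Extract-min creates O(log n) new trees: O(log n). Merge combines tree lists: O(log n). Decrease-key sifts the element up its tree of height <= log n: O(log n).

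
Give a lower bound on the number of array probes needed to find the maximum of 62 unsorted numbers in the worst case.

Adversary: any unprobed cell could hold a value larger than everything seen so far. If fewer than 62 cells are probed, the adversary places the max in an unprobed cell. So all 62 cells must be examined; together with 62-1 comparisons this is tight.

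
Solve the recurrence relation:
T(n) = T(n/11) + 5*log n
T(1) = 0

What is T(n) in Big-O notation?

Each of the log_11(n) levels adds O(log n). T(n) = O(log^2 n).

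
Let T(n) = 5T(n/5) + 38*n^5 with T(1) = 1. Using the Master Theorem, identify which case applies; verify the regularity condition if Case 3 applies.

a=5, b=5, f(n)=38*n^5.
log_5(5) = 1 < 5.
f(n) = Omega(n^(1+epsilon)) for some epsilon > 0, so Case 3 is the candidate.
Regularity: a*f(n/b) = 5*38*(n/5)^5 = (5/3125)*38*n^5 <= c*f(n) with c = 5/3125 < 1. Satisfied.
Case 3: T(n) = Theta(n^5).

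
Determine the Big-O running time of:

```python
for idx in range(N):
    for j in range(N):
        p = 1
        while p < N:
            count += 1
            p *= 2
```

Time complexity: O(n^2 log n).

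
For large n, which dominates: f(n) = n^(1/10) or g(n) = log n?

f(n) = n^(1/10) grows faster: any positive power of n dominates log n.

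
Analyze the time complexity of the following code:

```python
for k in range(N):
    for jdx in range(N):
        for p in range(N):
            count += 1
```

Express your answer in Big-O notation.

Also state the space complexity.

Time complexity: O(n^3).
Space complexity: O(1).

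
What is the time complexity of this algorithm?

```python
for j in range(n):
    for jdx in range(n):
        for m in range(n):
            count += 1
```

Time complexity: O(n^3).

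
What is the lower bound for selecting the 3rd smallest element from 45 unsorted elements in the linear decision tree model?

Selecting the 3rd smallest of 45 elements requires Omega(n) comparisons. Every element must be compared at least once. The BFPRT algorithm achieves O(n), making this tight.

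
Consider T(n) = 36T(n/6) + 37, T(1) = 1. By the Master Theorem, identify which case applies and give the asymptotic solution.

a=36, b=6, f(n)=37.
log_6(36) = 2 > 0.
Since f(n) = O(n^0) is polynomially smaller than n^2, Case 1 applies.
T(n) = Theta(n^2).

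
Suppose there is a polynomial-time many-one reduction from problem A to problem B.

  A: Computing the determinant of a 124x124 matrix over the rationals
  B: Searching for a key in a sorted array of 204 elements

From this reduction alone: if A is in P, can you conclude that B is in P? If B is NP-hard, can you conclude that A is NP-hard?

A poly-time reduction A <=_p B transfers tractability DOWN (B easy => A easy) and hardness UP (A hard => B hard), not the reverse.
From A in P, the reduction alone does NOT give B in P: any problem in P trivially reduces to SAT, yet SAT is not known to be in P.
From B NP-hard, the reduction alone does NOT give A NP-hard: again, easy problems reduce to hard ones.
(Here in fact A is P and B is P.)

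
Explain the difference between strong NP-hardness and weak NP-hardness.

A problem is strongly NP-hard if it remains NP-hard even when all numbers in the input are bounded by a polynomial in the input length. A weakly NP-hard problem admits a pseudopolynomial algorithm. Subset Sum is weakly NP-hard (has O(nW) DP). 3-SAT is strongly NP-hard (no numeric parameters).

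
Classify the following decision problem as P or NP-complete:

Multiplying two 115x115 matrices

This problem is in P: the schoolbook algorithm runs in O(n^3).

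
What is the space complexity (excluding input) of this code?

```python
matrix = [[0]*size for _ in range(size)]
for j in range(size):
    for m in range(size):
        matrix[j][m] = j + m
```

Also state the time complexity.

Space complexity: O(n^2).
A 2D structure of size n x n is allocated.
Time complexity: O(n^2).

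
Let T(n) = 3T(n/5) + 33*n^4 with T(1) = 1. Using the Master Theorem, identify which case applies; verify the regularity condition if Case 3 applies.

a=3, b=5, f(n)=33*n^4.
log_5(3) = 0.6826 < 4.
f(n) = Omega(n^(0.6826+epsilon)) for some epsilon > 0, so Case 3 is the candidate.
Regularity: a*f(n/b) = 3*33*(n/5)^4 = (3/625)*33*n^4 <= c*f(n) with c = 3/625 < 1. Satisfied.
Case 3: T(n) = Theta(n^4).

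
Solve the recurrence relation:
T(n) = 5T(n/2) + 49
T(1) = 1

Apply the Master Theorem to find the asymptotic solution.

a=5, b=2, f(n)=49. log_2(5) = 2.322. Case 1 of Master Theorem: T(n) = O(n^2.322).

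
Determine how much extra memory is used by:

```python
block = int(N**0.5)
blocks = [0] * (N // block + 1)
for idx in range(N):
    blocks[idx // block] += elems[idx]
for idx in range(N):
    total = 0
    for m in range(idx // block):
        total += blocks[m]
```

Space complexity: O(sqrt(n)).
Storage scales with sqrt(n).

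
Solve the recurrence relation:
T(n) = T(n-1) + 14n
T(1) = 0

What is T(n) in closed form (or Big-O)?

Unrolling: T(n) = 0 + 14*(2 + 3 + ... + n) = 0 + 14*(n(n+1)/2 - 1) = O(n^2).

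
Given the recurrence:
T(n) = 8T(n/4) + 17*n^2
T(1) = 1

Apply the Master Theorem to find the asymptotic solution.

a=8, b=4, f(n)=17*n^2. log_4(8) = 1.5 < 2. Case 3: T(n) = O(n^2).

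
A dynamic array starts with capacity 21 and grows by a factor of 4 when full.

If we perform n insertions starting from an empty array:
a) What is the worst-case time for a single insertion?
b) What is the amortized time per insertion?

(a) Worst-case single insertion: O(n) -- when the array is full at capacity c, the resize copies all c elements, and c can be Theta(n).
(b) Resizes happen at sizes 21, 84, 336, ... Total copy cost for n insertions: 21 + 84 + ... = O(n) (geometric series with ratio 1/4). Amortized cost per insertion: O(n)/n = O(1).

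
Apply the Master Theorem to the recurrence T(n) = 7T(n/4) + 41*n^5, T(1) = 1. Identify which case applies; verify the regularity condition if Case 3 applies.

a=7, b=4, f(n)=41*n^5.
log_4(7) = 1.404 < 5.
f(n) = Omega(n^(1.404+epsilon)) for some epsilon > 0, so Case 3 is the candidate.
Regularity: a*f(n/b) = 7*41*(n/4)^5 = (7/1024)*41*n^5 <= c*f(n) with c = 7/1024 < 1. Satisfied.
Case 3: T(n) = Theta(n^5).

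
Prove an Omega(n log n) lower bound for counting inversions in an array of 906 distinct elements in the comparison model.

Decision-tree argument: at any leaf, the comparisons made (with transitivity) must totally order all 906 elements -- otherwise some pair (i,j) is unordered, and an adversary can present two inputs agreeing on every comparison made but with that pair flipped, changing the inversion count by 1, so the leaf's output is wrong on one of them. Hence the tree has >= 906! leaves and height >= log_2(906!) = Omega(n log n). Modified merge sort achieves O(n log n).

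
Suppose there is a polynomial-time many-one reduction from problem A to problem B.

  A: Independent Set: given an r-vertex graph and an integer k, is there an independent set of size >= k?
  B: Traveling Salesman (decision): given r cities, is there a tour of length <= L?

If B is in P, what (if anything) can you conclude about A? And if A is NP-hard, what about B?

A poly-time reduction A <=_p B means any A-instance can be transformed to a B-instance in poly time.
If B is in P: compose the reduction with B's poly-time algorithm to solve A in poly time, so A is in P.
If A is NP-hard: every NP problem reduces to A, which reduces to B; composing reductions, every NP problem reduces to B, so B is NP-hard.
(Here in fact A is NP-complete and B is NP-complete.)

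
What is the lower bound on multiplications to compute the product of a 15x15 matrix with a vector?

A 15x15 matrix-vector product has 15 inner products of length 15. Output depends on all 15^2 = 225 matrix entries. At least 225 multiplications needed.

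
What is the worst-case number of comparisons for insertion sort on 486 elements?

Insertion sort on reverse-sorted input: 1 + 2 + ... + (486-1) = 117855 comparisons.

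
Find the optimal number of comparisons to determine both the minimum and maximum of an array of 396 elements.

Naive approach: 790 comparisons (395 for max + 395 for min).
Optimal: Compare elements in pairs first (floor(n/2) = 198 comparisons), then find max among winners and min among losers (197 comparisons each).
Total: ceil(3n/2) - 2 = 592 comparisons. An adversary argument shows this is also a lower bound.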